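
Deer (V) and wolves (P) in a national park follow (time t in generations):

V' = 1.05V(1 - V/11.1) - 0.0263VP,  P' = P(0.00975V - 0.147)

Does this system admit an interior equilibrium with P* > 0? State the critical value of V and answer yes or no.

Threshold V = 15.1; K < 15.1, so no, the predator goes extinct.

The predator equation gives dP/dt > 0 only when V > 0.147/0.00975 = 15.1.
Without the predator, V → K = 11.1. Since 11.1 < 15.1, the predator cannot invade.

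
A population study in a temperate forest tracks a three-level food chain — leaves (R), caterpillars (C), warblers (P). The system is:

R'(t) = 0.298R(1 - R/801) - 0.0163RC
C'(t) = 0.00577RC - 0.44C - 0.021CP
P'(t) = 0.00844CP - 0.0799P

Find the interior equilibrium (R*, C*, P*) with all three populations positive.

R* ≈ 386, C* ≈ 9.47, P* ≈ 85.2

From dP/dt = 0: 0.00844C* = 0.0799, so C* = 9.47.
From dR/dt = 0: 0.298(1 - R*/801) = 0.0163·9.47, giving R* = 801·(1 - 0.518) = 386.
From dC/dt = 0: 0.00577·386 - 0.44 = 0.021P*, so P* = 1.79/0.021 = 85.2.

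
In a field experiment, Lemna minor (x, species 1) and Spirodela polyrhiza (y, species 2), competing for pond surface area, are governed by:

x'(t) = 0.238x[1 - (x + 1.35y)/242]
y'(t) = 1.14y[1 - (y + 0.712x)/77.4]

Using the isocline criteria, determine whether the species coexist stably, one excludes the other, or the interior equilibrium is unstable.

Compare the nullcline intercepts: K1/α12 = 242/1.35 = 179 > K2 = 77.4; K2/α21 = 77.4/0.712 = 109 < K1 = 242.
Since the inequalities point opposite ways, species 1 can invade but species 2 cannot.

species 1 excludes species 2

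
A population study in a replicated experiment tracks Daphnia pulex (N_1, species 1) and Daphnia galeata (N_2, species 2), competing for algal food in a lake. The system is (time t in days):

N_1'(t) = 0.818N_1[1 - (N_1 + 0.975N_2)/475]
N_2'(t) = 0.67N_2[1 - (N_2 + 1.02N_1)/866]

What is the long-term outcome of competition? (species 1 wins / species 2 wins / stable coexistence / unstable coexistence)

species 2 excludes species 1

Compare the nullcline intercepts: K1/α12 = 475/0.975 = 487 < K2 = 866; K2/α21 = 866/1.02 = 849 > K1 = 475.
Since the inequalities point opposite ways, species 2 can invade but species 1 cannot.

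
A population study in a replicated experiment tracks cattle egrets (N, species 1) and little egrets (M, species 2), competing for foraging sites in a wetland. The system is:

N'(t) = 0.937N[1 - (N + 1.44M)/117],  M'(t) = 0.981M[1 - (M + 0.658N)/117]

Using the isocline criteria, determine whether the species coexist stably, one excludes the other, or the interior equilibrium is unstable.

species 2 excludes species 1

Compare the nullcline intercepts: K1/α12 = 117/1.44 = 81.2 < K2 = 117; K2/α21 = 117/0.658 = 178 > K1 = 117.
Since the inequalities point opposite ways, species 2 can invade but species 1 cannot.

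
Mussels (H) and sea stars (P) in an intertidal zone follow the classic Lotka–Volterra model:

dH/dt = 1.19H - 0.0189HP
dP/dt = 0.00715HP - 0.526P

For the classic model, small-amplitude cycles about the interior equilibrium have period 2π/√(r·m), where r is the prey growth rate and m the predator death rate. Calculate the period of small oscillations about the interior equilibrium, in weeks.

Here r = 1.19 and m = 0.526, so r·m = 0.626.
ω = √0.626 = 0.791 per week, hence T = 2π/ω ≈ 7.94 weeks.

T ≈ 7.94 weeks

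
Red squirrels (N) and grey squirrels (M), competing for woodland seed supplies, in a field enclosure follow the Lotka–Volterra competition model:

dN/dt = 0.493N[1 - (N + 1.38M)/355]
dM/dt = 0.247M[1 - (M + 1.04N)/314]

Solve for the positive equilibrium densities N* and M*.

Setting both brackets to zero gives the nullclines N + 1.38M = 355 and 1.04N + M = 314.
Substituting M = 314 - 1.04N into the first: N(1 - 1.38·1.04) = 355 - 1.38·314.
So N* = -78.3/-0.435 = 180, and then M* = 314 - 1.04·180 = 127.

N* ≈ 180, M* ≈ 127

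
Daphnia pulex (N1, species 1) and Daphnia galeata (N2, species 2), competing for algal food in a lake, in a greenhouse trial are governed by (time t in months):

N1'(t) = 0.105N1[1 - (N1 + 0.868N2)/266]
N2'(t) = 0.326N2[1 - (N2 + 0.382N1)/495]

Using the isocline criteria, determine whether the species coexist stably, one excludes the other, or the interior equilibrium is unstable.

species 2 excludes species 1

Compare the nullcline intercepts: K1/α12 = 266/0.868 = 306 < K2 = 495; K2/α21 = 495/0.382 = 1300 > K1 = 266.
Since the inequalities point opposite ways, species 2 can invade but species 1 cannot.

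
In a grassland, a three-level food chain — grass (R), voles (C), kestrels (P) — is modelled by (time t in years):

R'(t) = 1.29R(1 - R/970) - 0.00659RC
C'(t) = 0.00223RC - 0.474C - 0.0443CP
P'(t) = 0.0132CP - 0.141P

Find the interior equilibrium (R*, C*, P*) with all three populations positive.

R* ≈ 917, C* ≈ 10.7, P* ≈ 35.5

From dP/dt = 0: 0.0132C* = 0.141, so C* = 10.7.
From dR/dt = 0: 1.29(1 - R*/970) = 0.00659·10.7, giving R* = 970·(1 - 0.0546) = 917.
From dC/dt = 0: 0.00223·917 - 0.474 = 0.0443P*, so P* = 1.57/0.0443 = 35.5.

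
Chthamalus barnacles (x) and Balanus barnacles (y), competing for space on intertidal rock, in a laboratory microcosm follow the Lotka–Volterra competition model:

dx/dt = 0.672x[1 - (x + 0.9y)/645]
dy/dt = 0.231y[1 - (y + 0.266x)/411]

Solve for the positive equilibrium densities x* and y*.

x* ≈ 362, y* ≈ 315

Setting both brackets to zero gives the nullclines x + 0.9y = 645 and 0.266x + y = 411.
Substituting y = 411 - 0.266x into the first: x(1 - 0.9·0.266) = 645 - 0.9·411.
So x* = 275/0.761 = 362, and then y* = 411 - 0.266·362 = 315.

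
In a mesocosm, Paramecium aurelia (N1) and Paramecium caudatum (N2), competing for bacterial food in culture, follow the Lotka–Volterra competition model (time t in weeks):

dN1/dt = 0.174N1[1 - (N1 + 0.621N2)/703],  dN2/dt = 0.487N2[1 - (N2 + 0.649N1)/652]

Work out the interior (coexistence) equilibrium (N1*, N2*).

Setting both brackets to zero gives the nullclines N1 + 0.621N2 = 703 and 0.649N1 + N2 = 652.
Substituting N2 = 652 - 0.649N1 into the first: N1(1 - 0.621·0.649) = 703 - 0.621·652.
So N1* = 298/0.597 = 499, and then N2* = 652 - 0.649·499 = 328.

N1* ≈ 499, N2* ≈ 328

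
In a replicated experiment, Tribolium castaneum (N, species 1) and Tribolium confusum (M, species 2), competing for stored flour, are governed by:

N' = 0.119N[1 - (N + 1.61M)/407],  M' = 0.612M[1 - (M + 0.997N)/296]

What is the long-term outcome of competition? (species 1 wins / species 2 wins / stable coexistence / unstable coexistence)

Compare the nullcline intercepts: K1/α12 = 407/1.61 = 253 < K2 = 296; K2/α21 = 296/0.997 = 297 < K1 = 407.
Since both are reversed, neither can invade when rare; the interior point is a saddle.

unstable coexistence (outcome depends on initial conditions)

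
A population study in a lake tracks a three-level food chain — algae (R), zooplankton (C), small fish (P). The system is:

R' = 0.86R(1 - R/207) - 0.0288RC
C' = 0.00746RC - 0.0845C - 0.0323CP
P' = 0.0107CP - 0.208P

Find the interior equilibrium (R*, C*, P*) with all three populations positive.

From dP/dt = 0: 0.0107C* = 0.208, so C* = 19.4.
From dR/dt = 0: 0.86(1 - R*/207) = 0.0288·19.4, giving R* = 207·(1 - 0.651) = 72.2.
From dC/dt = 0: 0.00746·72.2 - 0.0845 = 0.0323P*, so P* = 0.454/0.0323 = 14.1.

R* ≈ 72.2, C* ≈ 19.4, P* ≈ 14.1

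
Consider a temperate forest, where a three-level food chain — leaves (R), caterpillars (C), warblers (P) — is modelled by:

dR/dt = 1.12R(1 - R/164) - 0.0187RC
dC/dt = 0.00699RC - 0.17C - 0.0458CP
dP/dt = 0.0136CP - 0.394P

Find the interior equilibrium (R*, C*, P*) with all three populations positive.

R* ≈ 84.7, C* ≈ 29, P* ≈ 9.21

From dP/dt = 0: 0.0136C* = 0.394, so C* = 29.
From dR/dt = 0: 1.12(1 - R*/164) = 0.0187·29, giving R* = 164·(1 - 0.484) = 84.7.
From dC/dt = 0: 0.00699·84.7 - 0.17 = 0.0458P*, so P* = 0.422/0.0458 = 9.21.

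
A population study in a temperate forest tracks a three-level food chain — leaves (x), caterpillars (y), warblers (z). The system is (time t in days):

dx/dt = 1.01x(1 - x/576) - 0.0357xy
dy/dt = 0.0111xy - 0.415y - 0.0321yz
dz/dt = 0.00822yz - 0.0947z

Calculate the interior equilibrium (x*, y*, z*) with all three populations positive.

x* ≈ 341, y* ≈ 11.5, z* ≈ 105

From dz/dt = 0: 0.00822y* = 0.0947, so y* = 11.5.
From dx/dt = 0: 1.01(1 - x*/576) = 0.0357·11.5, giving x* = 576·(1 - 0.407) = 341.
From dy/dt = 0: 0.0111·341 - 0.415 = 0.0321z*, so z* = 3.38/0.0321 = 105.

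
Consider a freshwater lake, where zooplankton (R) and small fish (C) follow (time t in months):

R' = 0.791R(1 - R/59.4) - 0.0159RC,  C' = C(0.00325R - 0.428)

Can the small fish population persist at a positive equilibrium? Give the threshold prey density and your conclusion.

Threshold R = 132; K < 132, so no, the predator goes extinct.

The predator equation gives dC/dt > 0 only when R > 0.428/0.00325 = 132.
Without the predator, R → K = 59.4. Since 59.4 < 132, the predator cannot invade.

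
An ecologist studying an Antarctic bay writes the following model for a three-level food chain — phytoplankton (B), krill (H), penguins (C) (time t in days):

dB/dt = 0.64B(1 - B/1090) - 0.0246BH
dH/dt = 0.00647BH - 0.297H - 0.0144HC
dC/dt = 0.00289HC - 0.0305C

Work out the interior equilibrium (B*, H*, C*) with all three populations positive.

From dC/dt = 0: 0.00289H* = 0.0305, so H* = 10.6.
From dB/dt = 0: 0.64(1 - B*/1090) = 0.0246·10.6, giving B* = 1090·(1 - 0.406) = 648.
From dH/dt = 0: 0.00647·648 - 0.297 = 0.0144C*, so C* = 3.89/0.0144 = 270.

B* ≈ 648, H* ≈ 10.6, C* ≈ 270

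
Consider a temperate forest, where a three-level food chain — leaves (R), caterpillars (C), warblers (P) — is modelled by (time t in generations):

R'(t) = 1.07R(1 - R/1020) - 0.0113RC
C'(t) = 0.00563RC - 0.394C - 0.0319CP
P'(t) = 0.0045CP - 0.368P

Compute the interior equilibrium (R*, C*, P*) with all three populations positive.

From dP/dt = 0: 0.0045C* = 0.368, so C* = 81.8.
From dR/dt = 0: 1.07(1 - R*/1020) = 0.0113·81.8, giving R* = 1020·(1 - 0.864) = 139.
From dC/dt = 0: 0.00563·139 - 0.394 = 0.0319P*, so P* = 0.389/0.0319 = 12.2.

R* ≈ 139, C* ≈ 81.8, P* ≈ 12.2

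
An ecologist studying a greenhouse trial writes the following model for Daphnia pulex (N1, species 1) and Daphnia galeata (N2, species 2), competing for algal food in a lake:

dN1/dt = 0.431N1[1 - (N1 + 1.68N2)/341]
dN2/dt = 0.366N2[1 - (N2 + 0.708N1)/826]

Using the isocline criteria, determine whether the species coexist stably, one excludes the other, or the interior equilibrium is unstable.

species 2 excludes species 1

Compare the nullcline intercepts: K1/α12 = 341/1.68 = 203 < K2 = 826; K2/α21 = 826/0.708 = 1170 > K1 = 341.
Since the inequalities point opposite ways, species 2 can invade but species 1 cannot.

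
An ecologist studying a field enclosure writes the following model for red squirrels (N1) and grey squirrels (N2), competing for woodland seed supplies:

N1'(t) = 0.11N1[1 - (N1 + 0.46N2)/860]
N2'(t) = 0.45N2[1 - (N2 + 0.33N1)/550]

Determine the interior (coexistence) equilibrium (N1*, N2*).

N1* ≈ 716, N2* ≈ 314

Setting both brackets to zero gives the nullclines N1 + 0.46N2 = 860 and 0.33N1 + N2 = 550.
Substituting N2 = 550 - 0.33N1 into the first: N1(1 - 0.46·0.33) = 860 - 0.46·550.
So N1* = 607/0.848 = 716, and then N2* = 550 - 0.33·716 = 314.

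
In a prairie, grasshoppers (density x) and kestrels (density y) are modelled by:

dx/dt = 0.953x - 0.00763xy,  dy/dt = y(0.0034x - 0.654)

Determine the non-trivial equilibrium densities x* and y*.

Set dy/dt = 0 with y > 0: 0.0034x - 0.654 = 0, so x* = 0.654/0.0034 = 192.
Set dx/dt = 0 with x > 0: 0.953 - 0.00763y = 0, so y* = 0.953/0.00763 = 125.

x* ≈ 192, y* ≈ 125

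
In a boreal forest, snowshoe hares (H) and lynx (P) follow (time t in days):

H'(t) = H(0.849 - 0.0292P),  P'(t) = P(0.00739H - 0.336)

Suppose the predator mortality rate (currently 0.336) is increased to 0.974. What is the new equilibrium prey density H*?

H* ≈ 132

At the interior fixed point, setting dP/dt = 0 with P > 0 fixes H* = (predator death rate)/(HP coefficient) — independent of the other coefficients.
With the change, H* = 0.974/0.00739 = 132; it rises from 45.5.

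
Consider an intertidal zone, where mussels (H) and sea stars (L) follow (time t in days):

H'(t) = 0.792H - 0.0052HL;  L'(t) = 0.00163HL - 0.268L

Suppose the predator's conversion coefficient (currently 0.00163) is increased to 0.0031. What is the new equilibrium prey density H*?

At the interior fixed point, setting dL/dt = 0 with L > 0 fixes H* = (predator death rate)/(HL coefficient) — independent of the other coefficients.
With the change, H* = 0.268/0.0031 = 86.5; it falls from 164.

H* ≈ 86.5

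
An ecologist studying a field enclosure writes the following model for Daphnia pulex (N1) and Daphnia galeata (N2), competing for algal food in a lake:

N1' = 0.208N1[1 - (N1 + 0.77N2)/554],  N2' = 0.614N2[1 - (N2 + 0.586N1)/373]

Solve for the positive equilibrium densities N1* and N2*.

Setting both brackets to zero gives the nullclines N1 + 0.77N2 = 554 and 0.586N1 + N2 = 373.
Substituting N2 = 373 - 0.586N1 into the first: N1(1 - 0.77·0.586) = 554 - 0.77·373.
So N1* = 267/0.549 = 486, and then N2* = 373 - 0.586·486 = 88.1.

N1* ≈ 486, N2* ≈ 88.1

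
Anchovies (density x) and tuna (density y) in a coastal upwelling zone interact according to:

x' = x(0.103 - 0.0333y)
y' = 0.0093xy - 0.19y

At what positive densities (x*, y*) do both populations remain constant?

x* ≈ 20.4, y* ≈ 3.09

Set dy/dt = 0 with y > 0: 0.0093x - 0.19 = 0, so x* = 0.19/0.0093 = 20.4.
Set dx/dt = 0 with x > 0: 0.103 - 0.0333y = 0, so y* = 0.103/0.0333 = 3.09.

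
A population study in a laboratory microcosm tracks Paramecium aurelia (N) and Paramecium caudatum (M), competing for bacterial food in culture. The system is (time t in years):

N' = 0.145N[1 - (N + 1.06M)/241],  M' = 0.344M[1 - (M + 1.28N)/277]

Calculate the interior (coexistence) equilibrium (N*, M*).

Setting both brackets to zero gives the nullclines N + 1.06M = 241 and 1.28N + M = 277.
Substituting M = 277 - 1.28N into the first: N(1 - 1.06·1.28) = 241 - 1.06·277.
So N* = -52.6/-0.357 = 147, and then M* = 277 - 1.28·147 = 88.2.

N* ≈ 147, M* ≈ 88.2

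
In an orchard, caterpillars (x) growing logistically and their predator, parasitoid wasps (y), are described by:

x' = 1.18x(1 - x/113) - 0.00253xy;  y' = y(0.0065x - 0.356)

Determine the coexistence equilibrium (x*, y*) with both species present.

x* ≈ 54.8, y* ≈ 240

From dy/dt = 0 with y > 0: 0.0065x* = 0.356, so x* = 54.8.
Substitute into dx/dt = 0: 1.18(1 - 54.8/113) = 0.00253y*.
The bracket is 0.515, giving y* = 0.608/0.00253 = 240.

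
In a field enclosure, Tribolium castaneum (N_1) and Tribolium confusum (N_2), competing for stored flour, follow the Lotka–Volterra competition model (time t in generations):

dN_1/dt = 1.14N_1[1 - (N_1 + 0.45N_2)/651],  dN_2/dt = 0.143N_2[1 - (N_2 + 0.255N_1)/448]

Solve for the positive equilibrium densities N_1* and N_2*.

N_1* ≈ 508, N_2* ≈ 319

Setting both brackets to zero gives the nullclines N_1 + 0.45N_2 = 651 and 0.255N_1 + N_2 = 448.
Substituting N_2 = 448 - 0.255N_1 into the first: N_1(1 - 0.45·0.255) = 651 - 0.45·448.
So N_1* = 449/0.885 = 508, and then N_2* = 448 - 0.255·508 = 319.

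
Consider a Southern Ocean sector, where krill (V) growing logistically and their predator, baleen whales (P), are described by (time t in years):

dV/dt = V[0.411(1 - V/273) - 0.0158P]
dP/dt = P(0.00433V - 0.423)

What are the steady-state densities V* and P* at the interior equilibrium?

From dP/dt = 0 with P > 0: 0.00433V* = 0.423, so V* = 97.7.
Substitute into dV/dt = 0: 0.411(1 - 97.7/273) = 0.0158P*.
The bracket is 0.642, giving P* = 0.264/0.0158 = 16.7.

V* ≈ 97.7, P* ≈ 16.7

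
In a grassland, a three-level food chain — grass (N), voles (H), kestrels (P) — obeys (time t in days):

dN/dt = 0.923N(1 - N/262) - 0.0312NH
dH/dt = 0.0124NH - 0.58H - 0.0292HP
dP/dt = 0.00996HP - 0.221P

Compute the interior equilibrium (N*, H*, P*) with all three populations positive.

From dP/dt = 0: 0.00996H* = 0.221, so H* = 22.2.
From dN/dt = 0: 0.923(1 - N*/262) = 0.0312·22.2, giving N* = 262·(1 - 0.75) = 65.5.
From dH/dt = 0: 0.0124·65.5 - 0.58 = 0.0292P*, so P* = 0.232/0.0292 = 7.95.

N* ≈ 65.5, H* ≈ 22.2, P* ≈ 7.95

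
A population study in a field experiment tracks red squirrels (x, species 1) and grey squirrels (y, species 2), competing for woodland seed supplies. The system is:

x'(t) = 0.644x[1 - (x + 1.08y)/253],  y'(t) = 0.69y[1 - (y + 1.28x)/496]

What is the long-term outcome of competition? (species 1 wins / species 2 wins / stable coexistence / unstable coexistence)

species 2 excludes species 1

Compare the nullcline intercepts: K1/α12 = 253/1.08 = 234 < K2 = 496; K2/α21 = 496/1.28 = 388 > K1 = 253.
Since the inequalities point opposite ways, species 2 can invade but species 1 cannot.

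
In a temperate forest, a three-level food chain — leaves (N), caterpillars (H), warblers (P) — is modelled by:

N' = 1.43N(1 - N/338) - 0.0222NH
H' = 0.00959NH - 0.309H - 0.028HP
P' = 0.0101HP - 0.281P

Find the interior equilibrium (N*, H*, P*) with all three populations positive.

N* ≈ 192, H* ≈ 27.8, P* ≈ 54.7

From dP/dt = 0: 0.0101H* = 0.281, so H* = 27.8.
From dN/dt = 0: 1.43(1 - N*/338) = 0.0222·27.8, giving N* = 338·(1 - 0.432) = 192.
From dH/dt = 0: 0.00959·192 - 0.309 = 0.028P*, so P* = 1.53/0.028 = 54.7.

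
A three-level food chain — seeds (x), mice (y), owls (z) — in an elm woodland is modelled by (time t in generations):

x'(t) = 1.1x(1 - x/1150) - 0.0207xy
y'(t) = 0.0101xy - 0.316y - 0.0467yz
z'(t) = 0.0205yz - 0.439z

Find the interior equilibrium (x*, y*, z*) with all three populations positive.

From dz/dt = 0: 0.0205y* = 0.439, so y* = 21.4.
From dx/dt = 0: 1.1(1 - x*/1150) = 0.0207·21.4, giving x* = 1150·(1 - 0.403) = 687.
From dy/dt = 0: 0.0101·687 - 0.316 = 0.0467z*, so z* = 6.62/0.0467 = 142.

x* ≈ 687, y* ≈ 21.4, z* ≈ 142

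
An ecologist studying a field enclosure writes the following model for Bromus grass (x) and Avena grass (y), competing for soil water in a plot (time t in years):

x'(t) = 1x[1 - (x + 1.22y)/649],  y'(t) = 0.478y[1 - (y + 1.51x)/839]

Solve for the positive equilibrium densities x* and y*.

Setting both brackets to zero gives the nullclines x + 1.22y = 649 and 1.51x + y = 839.
Substituting y = 839 - 1.51x into the first: x(1 - 1.22·1.51) = 649 - 1.22·839.
So x* = -375/-0.842 = 445, and then y* = 839 - 1.51·445 = 167.

x* ≈ 445, y* ≈ 167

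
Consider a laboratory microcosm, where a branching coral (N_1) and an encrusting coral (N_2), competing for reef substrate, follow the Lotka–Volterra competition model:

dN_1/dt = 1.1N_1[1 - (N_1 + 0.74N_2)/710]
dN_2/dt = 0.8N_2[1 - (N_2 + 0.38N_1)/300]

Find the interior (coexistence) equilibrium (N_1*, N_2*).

Setting both brackets to zero gives the nullclines N_1 + 0.74N_2 = 710 and 0.38N_1 + N_2 = 300.
Substituting N_2 = 300 - 0.38N_1 into the first: N_1(1 - 0.74·0.38) = 710 - 0.74·300.
So N_1* = 488/0.719 = 679, and then N_2* = 300 - 0.38·679 = 42.

N_1* ≈ 679, N_2* ≈ 42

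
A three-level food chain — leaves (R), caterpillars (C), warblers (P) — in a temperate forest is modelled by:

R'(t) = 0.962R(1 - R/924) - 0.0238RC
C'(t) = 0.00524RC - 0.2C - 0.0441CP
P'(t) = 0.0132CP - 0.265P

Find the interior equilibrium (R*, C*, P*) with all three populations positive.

R* ≈ 465, C* ≈ 20.1, P* ≈ 50.7

From dP/dt = 0: 0.0132C* = 0.265, so C* = 20.1.
From dR/dt = 0: 0.962(1 - R*/924) = 0.0238·20.1, giving R* = 924·(1 - 0.497) = 465.
From dC/dt = 0: 0.00524·465 - 0.2 = 0.0441P*, so P* = 2.24/0.0441 = 50.7.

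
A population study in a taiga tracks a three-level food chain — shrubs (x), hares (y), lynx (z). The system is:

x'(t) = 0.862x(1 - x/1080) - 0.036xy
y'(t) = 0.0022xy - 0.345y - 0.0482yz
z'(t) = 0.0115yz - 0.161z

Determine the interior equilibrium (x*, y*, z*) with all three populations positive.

x* ≈ 449, y* ≈ 14, z* ≈ 13.3

From dz/dt = 0: 0.0115y* = 0.161, so y* = 14.
From dx/dt = 0: 0.862(1 - x*/1080) = 0.036·14, giving x* = 1080·(1 - 0.585) = 449.
From dy/dt = 0: 0.0022·449 - 0.345 = 0.0482z*, so z* = 0.642/0.0482 = 13.3.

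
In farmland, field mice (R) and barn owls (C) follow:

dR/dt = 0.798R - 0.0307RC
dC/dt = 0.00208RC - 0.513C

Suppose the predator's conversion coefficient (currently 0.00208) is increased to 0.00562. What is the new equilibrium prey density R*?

At the interior fixed point, setting dC/dt = 0 with C > 0 fixes R* = (predator death rate)/(RC coefficient) — independent of the other coefficients.
With the change, R* = 0.513/0.00562 = 91.3; it falls from 247.

R* ≈ 91.3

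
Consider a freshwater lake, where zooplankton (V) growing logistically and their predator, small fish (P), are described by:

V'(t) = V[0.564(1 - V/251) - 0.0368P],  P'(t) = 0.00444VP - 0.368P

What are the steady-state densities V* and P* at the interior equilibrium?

V* ≈ 82.9, P* ≈ 10.3

From dP/dt = 0 with P > 0: 0.00444V* = 0.368, so V* = 82.9.
Substitute into dV/dt = 0: 0.564(1 - 82.9/251) = 0.0368P*.
The bracket is 0.67, giving P* = 0.378/0.0368 = 10.3.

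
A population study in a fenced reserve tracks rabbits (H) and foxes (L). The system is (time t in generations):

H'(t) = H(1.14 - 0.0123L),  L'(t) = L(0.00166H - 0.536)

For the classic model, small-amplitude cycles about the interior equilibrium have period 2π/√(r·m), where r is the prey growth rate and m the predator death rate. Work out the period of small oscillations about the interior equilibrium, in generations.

Here r = 1.14 and m = 0.536, so r·m = 0.611.
ω = √0.611 = 0.782 per generation, hence T = 2π/ω ≈ 8.04 generations.

T ≈ 8.04 generations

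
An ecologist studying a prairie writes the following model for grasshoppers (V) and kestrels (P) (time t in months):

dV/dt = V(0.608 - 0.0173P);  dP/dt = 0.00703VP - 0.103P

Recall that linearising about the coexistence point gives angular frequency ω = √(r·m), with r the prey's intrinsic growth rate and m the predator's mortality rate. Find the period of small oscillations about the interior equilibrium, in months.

Here r = 0.608 and m = 0.103, so r·m = 0.0626.
ω = √0.0626 = 0.25 per month, hence T = 2π/ω ≈ 25.1 months.

T ≈ 25.1 months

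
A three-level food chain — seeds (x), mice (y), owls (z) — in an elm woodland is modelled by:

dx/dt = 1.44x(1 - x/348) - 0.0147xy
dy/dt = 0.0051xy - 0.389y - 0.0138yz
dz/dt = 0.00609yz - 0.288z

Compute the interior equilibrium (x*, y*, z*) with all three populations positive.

From dz/dt = 0: 0.00609y* = 0.288, so y* = 47.3.
From dx/dt = 0: 1.44(1 - x*/348) = 0.0147·47.3, giving x* = 348·(1 - 0.483) = 180.
From dy/dt = 0: 0.0051·180 - 0.389 = 0.0138z*, so z* = 0.529/0.0138 = 38.3.

x* ≈ 180, y* ≈ 47.3, z* ≈ 38.3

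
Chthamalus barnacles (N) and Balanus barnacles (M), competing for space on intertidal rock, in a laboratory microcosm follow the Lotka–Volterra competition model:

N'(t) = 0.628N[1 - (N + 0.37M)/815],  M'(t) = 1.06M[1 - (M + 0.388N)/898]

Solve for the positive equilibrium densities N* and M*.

Setting both brackets to zero gives the nullclines N + 0.37M = 815 and 0.388N + M = 898.
Substituting M = 898 - 0.388N into the first: N(1 - 0.37·0.388) = 815 - 0.37·898.
So N* = 483/0.856 = 564, and then M* = 898 - 0.388·564 = 679.

N* ≈ 564, M* ≈ 679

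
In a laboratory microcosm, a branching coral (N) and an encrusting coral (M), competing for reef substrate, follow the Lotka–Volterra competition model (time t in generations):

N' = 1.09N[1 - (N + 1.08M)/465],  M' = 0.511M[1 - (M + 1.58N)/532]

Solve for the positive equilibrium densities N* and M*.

N* ≈ 155, M* ≈ 287

Setting both brackets to zero gives the nullclines N + 1.08M = 465 and 1.58N + M = 532.
Substituting M = 532 - 1.58N into the first: N(1 - 1.08·1.58) = 465 - 1.08·532.
So N* = -110/-0.706 = 155, and then M* = 532 - 1.58·155 = 287.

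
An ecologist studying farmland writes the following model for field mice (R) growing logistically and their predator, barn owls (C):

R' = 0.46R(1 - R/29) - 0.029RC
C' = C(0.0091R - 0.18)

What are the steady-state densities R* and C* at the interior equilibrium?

R* ≈ 19.8, C* ≈ 5.04

From dC/dt = 0 with C > 0: 0.0091R* = 0.18, so R* = 19.8.
Substitute into dR/dt = 0: 0.46(1 - 19.8/29) = 0.029C*.
The bracket is 0.318, giving C* = 0.146/0.029 = 5.04.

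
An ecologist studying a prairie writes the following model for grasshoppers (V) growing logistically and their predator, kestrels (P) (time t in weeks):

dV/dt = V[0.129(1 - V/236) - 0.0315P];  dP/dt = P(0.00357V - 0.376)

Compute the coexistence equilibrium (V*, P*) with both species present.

V* ≈ 105, P* ≈ 2.27

From dP/dt = 0 with P > 0: 0.00357V* = 0.376, so V* = 105.
Substitute into dV/dt = 0: 0.129(1 - 105/236) = 0.0315P*.
The bracket is 0.554, giving P* = 0.0714/0.0315 = 2.27.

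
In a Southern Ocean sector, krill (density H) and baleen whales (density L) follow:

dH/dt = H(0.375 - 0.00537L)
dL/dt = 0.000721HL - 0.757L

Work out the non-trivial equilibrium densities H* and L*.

H* ≈ 1050, L* ≈ 69.8

Set dL/dt = 0 with L > 0: 0.000721H - 0.757 = 0, so H* = 0.757/0.000721 = 1050.
Set dH/dt = 0 with H > 0: 0.375 - 0.00537L = 0, so L* = 0.375/0.00537 = 69.8.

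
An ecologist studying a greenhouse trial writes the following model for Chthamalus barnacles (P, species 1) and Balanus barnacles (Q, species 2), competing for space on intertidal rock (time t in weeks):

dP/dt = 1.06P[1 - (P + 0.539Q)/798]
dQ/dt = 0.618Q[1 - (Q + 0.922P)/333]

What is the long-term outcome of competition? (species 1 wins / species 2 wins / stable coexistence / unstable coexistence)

species 1 excludes species 2

Compare the nullcline intercepts: K1/α12 = 798/0.539 = 1480 > K2 = 333; K2/α21 = 333/0.922 = 361 < K1 = 798.
Since the inequalities point opposite ways, species 1 can invade but species 2 cannot.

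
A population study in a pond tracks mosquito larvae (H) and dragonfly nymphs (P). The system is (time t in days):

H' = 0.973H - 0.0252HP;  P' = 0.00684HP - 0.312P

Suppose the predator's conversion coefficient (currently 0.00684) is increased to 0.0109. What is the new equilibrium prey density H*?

At the interior fixed point, setting dP/dt = 0 with P > 0 fixes H* = (predator death rate)/(HP coefficient) — independent of the other coefficients.
With the change, H* = 0.312/0.0109 = 28.6; it falls from 45.6.

H* ≈ 28.6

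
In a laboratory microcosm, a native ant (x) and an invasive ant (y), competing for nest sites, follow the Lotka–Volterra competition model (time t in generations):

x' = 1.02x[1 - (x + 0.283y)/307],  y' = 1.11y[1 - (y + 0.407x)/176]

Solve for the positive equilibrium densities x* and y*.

Setting both brackets to zero gives the nullclines x + 0.283y = 307 and 0.407x + y = 176.
Substituting y = 176 - 0.407x into the first: x(1 - 0.283·0.407) = 307 - 0.283·176.
So x* = 257/0.885 = 291, and then y* = 176 - 0.407·291 = 57.7.

x* ≈ 291, y* ≈ 57.7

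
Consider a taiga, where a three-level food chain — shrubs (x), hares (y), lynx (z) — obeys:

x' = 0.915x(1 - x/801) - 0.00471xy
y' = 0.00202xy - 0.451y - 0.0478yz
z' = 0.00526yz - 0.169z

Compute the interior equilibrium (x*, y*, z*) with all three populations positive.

From dz/dt = 0: 0.00526y* = 0.169, so y* = 32.1.
From dx/dt = 0: 0.915(1 - x*/801) = 0.00471·32.1, giving x* = 801·(1 - 0.165) = 669.
From dy/dt = 0: 0.00202·669 - 0.451 = 0.0478z*, so z* = 0.899/0.0478 = 18.8.

x* ≈ 669, y* ≈ 32.1, z* ≈ 18.8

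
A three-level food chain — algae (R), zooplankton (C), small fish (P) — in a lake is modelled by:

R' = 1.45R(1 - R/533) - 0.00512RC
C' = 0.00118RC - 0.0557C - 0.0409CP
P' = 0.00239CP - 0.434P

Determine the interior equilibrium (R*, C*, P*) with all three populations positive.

From dP/dt = 0: 0.00239C* = 0.434, so C* = 182.
From dR/dt = 0: 1.45(1 - R*/533) = 0.00512·182, giving R* = 533·(1 - 0.641) = 191.
From dC/dt = 0: 0.00118·191 - 0.0557 = 0.0409P*, so P* = 0.17/0.0409 = 4.16.

R* ≈ 191, C* ≈ 182, P* ≈ 4.16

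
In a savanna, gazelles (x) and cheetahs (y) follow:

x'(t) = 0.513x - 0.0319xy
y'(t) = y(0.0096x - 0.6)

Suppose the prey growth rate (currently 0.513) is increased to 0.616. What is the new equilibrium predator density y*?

y* ≈ 19.3

At the interior fixed point, setting dx/dt = 0 with x > 0 fixes y* = (prey growth rate)/(xy coefficient) — independent of the other coefficients.
With the change, y* = 0.616/0.0319 = 19.3; it rises from 16.1.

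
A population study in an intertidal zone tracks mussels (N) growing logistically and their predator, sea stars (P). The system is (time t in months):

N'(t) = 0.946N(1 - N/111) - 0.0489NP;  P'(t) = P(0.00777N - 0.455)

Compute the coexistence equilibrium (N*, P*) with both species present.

N* ≈ 58.6, P* ≈ 9.14

From dP/dt = 0 with P > 0: 0.00777N* = 0.455, so N* = 58.6.
Substitute into dN/dt = 0: 0.946(1 - 58.6/111) = 0.0489P*.
The bracket is 0.472, giving P* = 0.447/0.0489 = 9.14.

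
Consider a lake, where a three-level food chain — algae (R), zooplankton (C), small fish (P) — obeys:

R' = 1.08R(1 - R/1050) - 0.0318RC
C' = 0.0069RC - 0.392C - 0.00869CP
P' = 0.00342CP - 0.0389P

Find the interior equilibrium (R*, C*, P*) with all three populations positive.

R* ≈ 698, C* ≈ 11.4, P* ≈ 509

From dP/dt = 0: 0.00342C* = 0.0389, so C* = 11.4.
From dR/dt = 0: 1.08(1 - R*/1050) = 0.0318·11.4, giving R* = 1050·(1 - 0.335) = 698.
From dC/dt = 0: 0.0069·698 - 0.392 = 0.00869P*, so P* = 4.43/0.00869 = 509.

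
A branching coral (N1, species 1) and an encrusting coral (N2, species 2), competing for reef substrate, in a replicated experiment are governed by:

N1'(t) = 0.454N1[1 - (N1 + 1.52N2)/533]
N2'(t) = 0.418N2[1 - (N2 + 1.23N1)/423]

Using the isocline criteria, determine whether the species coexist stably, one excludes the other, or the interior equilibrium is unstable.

unstable coexistence (outcome depends on initial conditions)

Compare the nullcline intercepts: K1/α12 = 533/1.52 = 351 < K2 = 423; K2/α21 = 423/1.23 = 344 < K1 = 533.
Since both are reversed, neither can invade when rare; the interior point is a saddle.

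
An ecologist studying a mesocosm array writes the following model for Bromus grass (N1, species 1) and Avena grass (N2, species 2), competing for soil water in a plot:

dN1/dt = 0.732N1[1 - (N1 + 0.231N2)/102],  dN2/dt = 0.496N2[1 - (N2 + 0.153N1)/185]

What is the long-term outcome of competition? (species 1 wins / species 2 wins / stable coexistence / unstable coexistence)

stable coexistence

Compare the nullcline intercepts: K1/α12 = 102/0.231 = 442 > K2 = 185; K2/α21 = 185/0.153 = 1210 > K1 = 102.
Since both inequalities hold, each species can invade when rare, so the interior equilibrium is stable.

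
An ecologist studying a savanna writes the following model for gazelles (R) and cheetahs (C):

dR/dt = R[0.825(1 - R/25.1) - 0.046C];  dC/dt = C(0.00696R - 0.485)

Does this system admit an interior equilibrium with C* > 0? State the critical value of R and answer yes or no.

The predator equation gives dC/dt > 0 only when R > 0.485/0.00696 = 69.7.
Without the predator, R → K = 25.1. Since 25.1 < 69.7, the predator cannot invade.

Threshold R = 69.7; K < 69.7, so no, the predator goes extinct.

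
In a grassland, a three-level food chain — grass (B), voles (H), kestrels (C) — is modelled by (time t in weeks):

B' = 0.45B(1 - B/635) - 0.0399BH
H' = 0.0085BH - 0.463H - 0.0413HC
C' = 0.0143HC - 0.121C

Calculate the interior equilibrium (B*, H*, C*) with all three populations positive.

B* ≈ 159, H* ≈ 8.46, C* ≈ 21.4

From dC/dt = 0: 0.0143H* = 0.121, so H* = 8.46.
From dB/dt = 0: 0.45(1 - B*/635) = 0.0399·8.46, giving B* = 635·(1 - 0.75) = 159.
From dH/dt = 0: 0.0085·159 - 0.463 = 0.0413C*, so C* = 0.885/0.0413 = 21.4.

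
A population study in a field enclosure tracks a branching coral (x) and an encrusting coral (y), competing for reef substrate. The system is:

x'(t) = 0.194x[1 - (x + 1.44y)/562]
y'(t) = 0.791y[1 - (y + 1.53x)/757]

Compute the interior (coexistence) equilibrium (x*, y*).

Setting both brackets to zero gives the nullclines x + 1.44y = 562 and 1.53x + y = 757.
Substituting y = 757 - 1.53x into the first: x(1 - 1.44·1.53) = 562 - 1.44·757.
So x* = -528/-1.2 = 439, and then y* = 757 - 1.53·439 = 85.5.

x* ≈ 439, y* ≈ 85.5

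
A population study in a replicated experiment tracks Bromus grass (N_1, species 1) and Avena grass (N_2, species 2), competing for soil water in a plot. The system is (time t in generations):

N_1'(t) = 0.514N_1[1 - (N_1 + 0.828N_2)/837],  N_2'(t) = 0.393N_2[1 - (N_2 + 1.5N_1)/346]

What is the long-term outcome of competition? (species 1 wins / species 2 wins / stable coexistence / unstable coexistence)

species 1 excludes species 2

Compare the nullcline intercepts: K1/α12 = 837/0.828 = 1010 > K2 = 346; K2/α21 = 346/1.5 = 231 < K1 = 837.
Since the inequalities point opposite ways, species 1 can invade but species 2 cannot.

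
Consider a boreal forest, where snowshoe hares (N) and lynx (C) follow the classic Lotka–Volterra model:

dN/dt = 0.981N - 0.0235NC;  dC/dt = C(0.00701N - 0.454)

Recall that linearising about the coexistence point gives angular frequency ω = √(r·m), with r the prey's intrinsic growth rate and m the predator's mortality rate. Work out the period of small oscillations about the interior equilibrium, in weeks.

T ≈ 9.41 weeks

Here r = 0.981 and m = 0.454, so r·m = 0.445.
ω = √0.445 = 0.667 per week, hence T = 2π/ω ≈ 9.41 weeks.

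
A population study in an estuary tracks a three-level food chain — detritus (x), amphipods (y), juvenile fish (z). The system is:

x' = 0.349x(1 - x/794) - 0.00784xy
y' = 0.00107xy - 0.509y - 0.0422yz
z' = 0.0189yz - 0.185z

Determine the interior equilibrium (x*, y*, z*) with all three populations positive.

x* ≈ 619, y* ≈ 9.79, z* ≈ 3.64

From dz/dt = 0: 0.0189y* = 0.185, so y* = 9.79.
From dx/dt = 0: 0.349(1 - x*/794) = 0.00784·9.79, giving x* = 794·(1 - 0.22) = 619.
From dy/dt = 0: 0.00107·619 - 0.509 = 0.0422z*, so z* = 0.154/0.0422 = 3.64.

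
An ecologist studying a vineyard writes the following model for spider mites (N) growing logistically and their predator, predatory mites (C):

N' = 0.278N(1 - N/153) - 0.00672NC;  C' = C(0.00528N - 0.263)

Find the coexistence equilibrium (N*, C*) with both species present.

N* ≈ 49.8, C* ≈ 27.9

From dC/dt = 0 with C > 0: 0.00528N* = 0.263, so N* = 49.8.
Substitute into dN/dt = 0: 0.278(1 - 49.8/153) = 0.00672C*.
The bracket is 0.674, giving C* = 0.187/0.00672 = 27.9.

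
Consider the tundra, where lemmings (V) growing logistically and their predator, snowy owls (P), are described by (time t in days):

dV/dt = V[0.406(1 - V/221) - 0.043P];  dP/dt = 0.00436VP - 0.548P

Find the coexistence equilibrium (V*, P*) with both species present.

From dP/dt = 0 with P > 0: 0.00436V* = 0.548, so V* = 126.
Substitute into dV/dt = 0: 0.406(1 - 126/221) = 0.043P*.
The bracket is 0.431, giving P* = 0.175/0.043 = 4.07.

V* ≈ 126, P* ≈ 4.07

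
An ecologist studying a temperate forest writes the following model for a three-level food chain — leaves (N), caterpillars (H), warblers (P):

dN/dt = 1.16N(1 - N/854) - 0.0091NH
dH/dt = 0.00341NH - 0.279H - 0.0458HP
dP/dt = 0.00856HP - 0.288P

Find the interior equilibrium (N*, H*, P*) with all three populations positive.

From dP/dt = 0: 0.00856H* = 0.288, so H* = 33.6.
From dN/dt = 0: 1.16(1 - N*/854) = 0.0091·33.6, giving N* = 854·(1 - 0.264) = 629.
From dH/dt = 0: 0.00341·629 - 0.279 = 0.0458P*, so P* = 1.86/0.0458 = 40.7.

N* ≈ 629, H* ≈ 33.6, P* ≈ 40.7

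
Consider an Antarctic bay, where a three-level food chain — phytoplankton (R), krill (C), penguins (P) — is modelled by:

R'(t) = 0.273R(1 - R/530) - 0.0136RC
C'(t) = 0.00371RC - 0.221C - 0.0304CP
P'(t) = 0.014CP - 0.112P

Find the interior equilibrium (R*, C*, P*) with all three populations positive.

From dP/dt = 0: 0.014C* = 0.112, so C* = 8.
From dR/dt = 0: 0.273(1 - R*/530) = 0.0136·8, giving R* = 530·(1 - 0.399) = 319.
From dC/dt = 0: 0.00371·319 - 0.221 = 0.0304P*, so P* = 0.962/0.0304 = 31.6.

R* ≈ 319, C* ≈ 8, P* ≈ 31.6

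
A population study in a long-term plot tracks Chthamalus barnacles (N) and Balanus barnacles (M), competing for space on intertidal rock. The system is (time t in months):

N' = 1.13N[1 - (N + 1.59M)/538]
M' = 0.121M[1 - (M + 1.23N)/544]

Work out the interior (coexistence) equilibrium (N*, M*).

N* ≈ 342, M* ≈ 123

Setting both brackets to zero gives the nullclines N + 1.59M = 538 and 1.23N + M = 544.
Substituting M = 544 - 1.23N into the first: N(1 - 1.59·1.23) = 538 - 1.59·544.
So N* = -327/-0.956 = 342, and then M* = 544 - 1.23·342 = 123.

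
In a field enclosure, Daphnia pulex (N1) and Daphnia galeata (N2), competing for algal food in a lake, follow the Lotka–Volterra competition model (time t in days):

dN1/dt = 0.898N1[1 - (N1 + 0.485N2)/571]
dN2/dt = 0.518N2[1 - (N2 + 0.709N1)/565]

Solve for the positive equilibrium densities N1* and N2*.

N1* ≈ 453, N2* ≈ 244

Setting both brackets to zero gives the nullclines N1 + 0.485N2 = 571 and 0.709N1 + N2 = 565.
Substituting N2 = 565 - 0.709N1 into the first: N1(1 - 0.485·0.709) = 571 - 0.485·565.
So N1* = 297/0.656 = 453, and then N2* = 565 - 0.709·453 = 244.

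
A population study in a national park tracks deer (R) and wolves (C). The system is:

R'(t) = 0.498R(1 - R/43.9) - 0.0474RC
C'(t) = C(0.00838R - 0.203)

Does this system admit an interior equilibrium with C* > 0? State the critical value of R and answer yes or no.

The predator equation gives dC/dt > 0 only when R > 0.203/0.00838 = 24.2.
Without the predator, R → K = 43.9. Since 43.9 > 24.2, the predator can invade and persist.

Threshold R = 24.2; K > 24.2, so yes, the predator persists.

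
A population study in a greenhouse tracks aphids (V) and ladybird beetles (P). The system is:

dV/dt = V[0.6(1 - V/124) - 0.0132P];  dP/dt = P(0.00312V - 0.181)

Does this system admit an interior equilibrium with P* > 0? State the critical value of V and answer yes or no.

The predator equation gives dP/dt > 0 only when V > 0.181/0.00312 = 58.
Without the predator, V → K = 124. Since 124 > 58, the predator can invade and persist.

Threshold V = 58; K > 58, so yes, the predator persists.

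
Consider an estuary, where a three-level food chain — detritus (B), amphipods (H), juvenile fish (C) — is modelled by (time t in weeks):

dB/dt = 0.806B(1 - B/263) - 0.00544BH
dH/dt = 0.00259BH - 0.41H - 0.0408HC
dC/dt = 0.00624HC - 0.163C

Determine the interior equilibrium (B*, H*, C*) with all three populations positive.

B* ≈ 217, H* ≈ 26.1, C* ≈ 3.7

From dC/dt = 0: 0.00624H* = 0.163, so H* = 26.1.
From dB/dt = 0: 0.806(1 - B*/263) = 0.00544·26.1, giving B* = 263·(1 - 0.176) = 217.
From dH/dt = 0: 0.00259·217 - 0.41 = 0.0408C*, so C* = 0.151/0.0408 = 3.7.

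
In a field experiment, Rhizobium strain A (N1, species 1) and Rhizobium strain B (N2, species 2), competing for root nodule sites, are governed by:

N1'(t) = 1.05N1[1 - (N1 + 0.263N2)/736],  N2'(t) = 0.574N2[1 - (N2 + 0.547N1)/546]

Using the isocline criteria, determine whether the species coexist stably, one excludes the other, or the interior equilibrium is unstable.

stable coexistence

Compare the nullcline intercepts: K1/α12 = 736/0.263 = 2800 > K2 = 546; K2/α21 = 546/0.547 = 998 > K1 = 736.
Since both inequalities hold, each species can invade when rare, so the interior equilibrium is stable.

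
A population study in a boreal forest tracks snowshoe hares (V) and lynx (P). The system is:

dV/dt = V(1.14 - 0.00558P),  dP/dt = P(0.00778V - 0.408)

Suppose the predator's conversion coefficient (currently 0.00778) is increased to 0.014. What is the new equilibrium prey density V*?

V* ≈ 29.1

At the interior fixed point, setting dP/dt = 0 with P > 0 fixes V* = (predator death rate)/(VP coefficient) — independent of the other coefficients.
With the change, V* = 0.408/0.014 = 29.1; it falls from 52.4.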